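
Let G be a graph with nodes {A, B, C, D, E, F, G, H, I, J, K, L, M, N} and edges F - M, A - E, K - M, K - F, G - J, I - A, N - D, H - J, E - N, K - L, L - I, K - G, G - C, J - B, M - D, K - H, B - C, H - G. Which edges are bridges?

none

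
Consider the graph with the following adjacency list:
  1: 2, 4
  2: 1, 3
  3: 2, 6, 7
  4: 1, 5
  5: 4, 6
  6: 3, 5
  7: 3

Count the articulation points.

1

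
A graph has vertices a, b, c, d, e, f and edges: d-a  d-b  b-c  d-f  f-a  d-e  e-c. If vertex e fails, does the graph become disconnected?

Deleting e leaves 1 component (was 1) (its neighbors c, d remain connected to each other), so e is not a cut vertex.

No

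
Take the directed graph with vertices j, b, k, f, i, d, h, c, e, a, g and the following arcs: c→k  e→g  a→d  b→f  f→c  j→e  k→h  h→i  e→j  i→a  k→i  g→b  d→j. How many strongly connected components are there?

1

{a, b, c, d, e, f, g, h, i, j, k} are all mutually reachable — one SCC of size 11.
That gives 1 strongly connected component.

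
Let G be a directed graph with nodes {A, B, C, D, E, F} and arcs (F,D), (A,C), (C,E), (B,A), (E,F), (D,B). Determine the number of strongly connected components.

{A, B, C, D, E, F} are all mutually reachable — one SCC of size 6.
That gives 1 strongly connected component.

1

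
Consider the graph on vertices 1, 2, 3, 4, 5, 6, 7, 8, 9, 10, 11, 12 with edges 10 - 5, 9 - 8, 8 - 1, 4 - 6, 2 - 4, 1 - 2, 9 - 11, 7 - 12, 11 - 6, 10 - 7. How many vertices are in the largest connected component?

7

3 is isolated — a component by itself.
Starting from 5 we can reach 5, 7, 10, 12. That is one component of size 4.
Starting from 1 we can reach 1, 2, 4, 6, 8, 9, 11. That is one component of size 7.
The largest has 7 vertices.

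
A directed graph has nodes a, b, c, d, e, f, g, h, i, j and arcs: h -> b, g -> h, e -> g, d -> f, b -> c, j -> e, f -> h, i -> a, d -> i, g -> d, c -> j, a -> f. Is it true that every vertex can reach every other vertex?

From c we can reach every vertex (a, b, c, d, e, f, g, h, i, j), and every vertex can reach c (a, b, c, d, e, f, g, h, i, j). So the whole graph is one strongly connected component.

Yes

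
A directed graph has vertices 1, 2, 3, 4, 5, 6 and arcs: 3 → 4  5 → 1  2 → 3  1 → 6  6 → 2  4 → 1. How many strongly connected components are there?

2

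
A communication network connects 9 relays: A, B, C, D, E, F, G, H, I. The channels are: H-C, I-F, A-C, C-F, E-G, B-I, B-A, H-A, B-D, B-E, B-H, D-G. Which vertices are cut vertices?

Removing B increases the component count from 1 to 2, so B is a cut vertex.
By contrast removing E leaves 1 component; it is not a cut vertex. No other vertex is a cut vertex either.

B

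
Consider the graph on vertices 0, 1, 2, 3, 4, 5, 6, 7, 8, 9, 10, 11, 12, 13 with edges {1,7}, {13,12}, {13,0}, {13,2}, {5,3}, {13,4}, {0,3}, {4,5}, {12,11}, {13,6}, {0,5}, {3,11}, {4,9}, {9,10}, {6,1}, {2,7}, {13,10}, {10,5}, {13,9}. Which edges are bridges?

none

The edges on the cycle 13-6-1-7-2-13 are not bridges since each lies on that cycle.
Every edge lies on some cycle, so there are no bridges.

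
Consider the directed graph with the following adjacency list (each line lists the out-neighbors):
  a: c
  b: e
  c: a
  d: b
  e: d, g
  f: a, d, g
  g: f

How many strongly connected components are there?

2

{b, d, e, f, g} are all mutually reachable — one SCC of size 5.
{a, c} are all mutually reachable — one SCC of size 2.
That gives 2 strongly connected components.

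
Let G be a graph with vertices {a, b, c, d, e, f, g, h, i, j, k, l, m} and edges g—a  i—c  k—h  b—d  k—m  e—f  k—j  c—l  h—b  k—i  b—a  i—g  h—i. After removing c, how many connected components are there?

3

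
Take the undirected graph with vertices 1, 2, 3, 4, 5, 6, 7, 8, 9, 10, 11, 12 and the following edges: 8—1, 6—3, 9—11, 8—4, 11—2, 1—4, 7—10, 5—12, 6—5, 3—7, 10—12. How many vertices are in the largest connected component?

6

Starting from 1 we can reach 1, 4, 8. That is one component of size 3.
Starting from 2 we can reach 2, 9, 11. That is one component of size 3.
Starting from 3 we can reach 3, 5, 6, 7, 10, 12. That is one component of size 6.
The largest has 6 vertices.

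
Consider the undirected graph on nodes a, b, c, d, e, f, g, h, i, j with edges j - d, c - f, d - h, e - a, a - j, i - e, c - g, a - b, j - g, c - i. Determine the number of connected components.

1

Starting from a we can reach a, b, c, d, e, f, g, h, i, j. That is one component of size 10.
Total: 1 component.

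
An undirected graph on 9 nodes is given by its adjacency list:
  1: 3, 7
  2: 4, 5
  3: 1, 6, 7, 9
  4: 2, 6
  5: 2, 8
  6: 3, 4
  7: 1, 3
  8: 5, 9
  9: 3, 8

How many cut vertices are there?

1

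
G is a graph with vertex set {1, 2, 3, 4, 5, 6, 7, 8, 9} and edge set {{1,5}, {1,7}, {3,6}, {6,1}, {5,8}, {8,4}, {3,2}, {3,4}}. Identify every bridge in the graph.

The edges on the cycle 3-6-1-5-8-4-3 are not bridges since each lies on that cycle.
But removing 1-7 disconnects 1 from 7; removing 3-2 disconnects 3 from 2 — these are bridges.

1-7, 2-3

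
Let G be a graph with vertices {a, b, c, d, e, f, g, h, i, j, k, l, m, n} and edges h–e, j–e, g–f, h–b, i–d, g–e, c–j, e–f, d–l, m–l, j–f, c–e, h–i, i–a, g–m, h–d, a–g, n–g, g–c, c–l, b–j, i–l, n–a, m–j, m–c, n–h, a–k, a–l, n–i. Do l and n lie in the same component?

Yes

From l we can reach a, b, c, d, e, f, g, h, i, j, k, l, m, n, which includes n.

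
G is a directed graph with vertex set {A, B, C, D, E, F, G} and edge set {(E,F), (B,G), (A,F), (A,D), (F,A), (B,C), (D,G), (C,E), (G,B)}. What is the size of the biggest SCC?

7

{A, B, C, D, E, F, G} are all mutually reachable — one SCC of size 7.
The largest has 7 vertices.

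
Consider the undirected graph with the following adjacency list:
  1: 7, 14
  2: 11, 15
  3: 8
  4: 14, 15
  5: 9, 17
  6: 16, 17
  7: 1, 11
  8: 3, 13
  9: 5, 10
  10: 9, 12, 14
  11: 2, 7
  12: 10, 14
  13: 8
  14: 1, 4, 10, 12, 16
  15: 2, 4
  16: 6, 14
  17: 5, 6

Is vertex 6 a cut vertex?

Deleting 6 leaves 2 components (was 2), so 6 is not a cut vertex.

No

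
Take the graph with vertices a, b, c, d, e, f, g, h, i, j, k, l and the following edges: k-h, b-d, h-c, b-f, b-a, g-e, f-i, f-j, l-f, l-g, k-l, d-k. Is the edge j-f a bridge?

Removing j-f leaves no path between j and f: the component count goes from 1 to 2. So it is a bridge.

Yes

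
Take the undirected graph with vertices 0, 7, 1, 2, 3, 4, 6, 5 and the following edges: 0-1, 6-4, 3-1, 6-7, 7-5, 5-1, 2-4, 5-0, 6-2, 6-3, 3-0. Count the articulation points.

Removing 6 increases the component count from 1 to 2, so 6 is a cut vertex.
By contrast removing 7 leaves 1 component; it is not a cut vertex. No other vertex is a cut vertex either.

1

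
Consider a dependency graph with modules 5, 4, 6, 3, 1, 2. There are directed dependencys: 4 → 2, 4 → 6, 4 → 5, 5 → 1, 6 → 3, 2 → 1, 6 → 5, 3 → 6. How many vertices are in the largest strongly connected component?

2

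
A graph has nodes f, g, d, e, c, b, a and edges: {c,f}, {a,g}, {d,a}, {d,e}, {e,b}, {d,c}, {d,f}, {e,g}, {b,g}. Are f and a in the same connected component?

Yes

From f we can reach a, b, c, d, e, f, g, which includes a.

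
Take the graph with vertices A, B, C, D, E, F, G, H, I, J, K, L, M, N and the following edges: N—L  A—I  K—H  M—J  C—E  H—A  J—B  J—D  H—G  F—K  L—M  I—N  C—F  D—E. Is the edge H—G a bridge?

Yes

Removing H—G leaves no path between H and G: the component count goes from 1 to 2. So it is a bridge.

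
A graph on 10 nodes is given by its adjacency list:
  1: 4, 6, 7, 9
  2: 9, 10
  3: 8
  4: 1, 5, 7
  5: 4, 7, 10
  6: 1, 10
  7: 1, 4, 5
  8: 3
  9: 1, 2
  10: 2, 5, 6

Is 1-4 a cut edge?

After removing 1-4, the path 1-7-4 still connects them, so the edge is not a bridge.

No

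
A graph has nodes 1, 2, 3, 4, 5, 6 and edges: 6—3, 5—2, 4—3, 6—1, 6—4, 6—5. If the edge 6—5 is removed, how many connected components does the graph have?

2

Before removal there is 1 component.
6—5 is a bridge — removing it separates 6's side from 5's side.
After removal: 2 components.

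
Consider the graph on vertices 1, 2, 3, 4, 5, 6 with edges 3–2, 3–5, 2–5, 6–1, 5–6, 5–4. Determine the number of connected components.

1

Starting from 1 we can reach 1, 2, 3, 4, 5, 6. That is one component of size 6.
Total: 1 component.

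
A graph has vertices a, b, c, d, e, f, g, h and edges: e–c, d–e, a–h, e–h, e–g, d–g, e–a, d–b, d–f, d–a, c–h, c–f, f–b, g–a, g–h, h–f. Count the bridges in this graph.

The edges on the cycle e-c-h-e are not bridges since each lies on that cycle.
Every edge lies on some cycle, so there are no bridges.

0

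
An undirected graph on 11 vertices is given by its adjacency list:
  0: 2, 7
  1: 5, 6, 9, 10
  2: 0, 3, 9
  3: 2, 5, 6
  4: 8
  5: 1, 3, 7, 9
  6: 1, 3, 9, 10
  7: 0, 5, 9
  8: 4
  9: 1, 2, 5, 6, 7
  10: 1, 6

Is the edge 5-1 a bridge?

After removing 5-1, the path 5-9-1 still connects them, so the edge is not a bridge.

No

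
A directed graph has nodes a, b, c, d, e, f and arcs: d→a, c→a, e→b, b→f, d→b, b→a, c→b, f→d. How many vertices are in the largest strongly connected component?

3

{b, d, f} are all mutually reachable — one SCC of size 3.
{c} is an SCC by itself.
{a} is an SCC by itself.
{e} is an SCC by itself.
The largest has 3 vertices.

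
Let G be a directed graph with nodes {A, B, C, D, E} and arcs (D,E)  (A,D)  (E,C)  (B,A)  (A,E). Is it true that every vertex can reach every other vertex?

No

There is no directed path from A to B, so the graph is not strongly connected.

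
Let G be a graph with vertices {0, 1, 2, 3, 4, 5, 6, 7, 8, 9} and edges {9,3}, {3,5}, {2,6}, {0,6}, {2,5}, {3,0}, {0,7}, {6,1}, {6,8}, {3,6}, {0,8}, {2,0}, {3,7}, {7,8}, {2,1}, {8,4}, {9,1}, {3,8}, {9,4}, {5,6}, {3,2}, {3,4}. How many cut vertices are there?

Removing 5, for instance, still leaves 1 component. No single vertex removal increases the component count — the graph has no articulation points.

0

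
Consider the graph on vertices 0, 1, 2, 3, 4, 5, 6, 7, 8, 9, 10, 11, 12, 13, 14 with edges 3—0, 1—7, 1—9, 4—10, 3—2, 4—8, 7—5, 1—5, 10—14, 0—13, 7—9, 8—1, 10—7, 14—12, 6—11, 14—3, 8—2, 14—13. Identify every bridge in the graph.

The edges on the cycle 14-3-0-13-14 are not bridges since each lies on that cycle.
But removing 6—11 disconnects 6 from 11; removing 14—12 disconnects 14 from 12 — these are bridges.

11-6, 12-14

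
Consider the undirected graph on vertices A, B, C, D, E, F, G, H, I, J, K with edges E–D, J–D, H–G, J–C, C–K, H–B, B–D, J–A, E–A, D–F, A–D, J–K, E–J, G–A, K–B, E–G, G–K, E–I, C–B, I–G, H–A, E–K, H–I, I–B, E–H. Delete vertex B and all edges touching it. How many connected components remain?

1

With B gone, the remaining components are: {A, C, D, E, F, G, H, I, J, K}.
That is 1 component.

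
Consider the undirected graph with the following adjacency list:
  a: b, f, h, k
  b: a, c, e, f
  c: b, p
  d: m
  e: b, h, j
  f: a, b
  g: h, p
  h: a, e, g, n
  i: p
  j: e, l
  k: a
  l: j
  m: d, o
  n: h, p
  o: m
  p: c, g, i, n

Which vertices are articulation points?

a, e, j, m, p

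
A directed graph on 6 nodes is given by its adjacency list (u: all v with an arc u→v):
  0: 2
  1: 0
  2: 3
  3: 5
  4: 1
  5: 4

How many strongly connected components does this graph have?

{0, 1, 2, 3, 4, 5} are all mutually reachable — one SCC of size 6.
That gives 1 strongly connected component.

1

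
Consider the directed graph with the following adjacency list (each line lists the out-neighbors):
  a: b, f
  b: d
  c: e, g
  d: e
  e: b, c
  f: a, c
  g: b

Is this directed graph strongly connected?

No

There is no directed path from b to a, so the graph is not strongly connected.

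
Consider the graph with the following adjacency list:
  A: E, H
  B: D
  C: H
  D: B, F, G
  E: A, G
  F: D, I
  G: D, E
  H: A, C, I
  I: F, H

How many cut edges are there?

The edges on the cycle D-F-I-H-A-E-G-D are not bridges since each lies on that cycle.
But removing D-B disconnects D from B; removing C-H disconnects C from H — these are bridges.
That makes 2 bridges.

2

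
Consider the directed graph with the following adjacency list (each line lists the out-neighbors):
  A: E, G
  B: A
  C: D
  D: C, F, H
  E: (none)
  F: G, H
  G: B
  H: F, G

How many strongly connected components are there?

{A, B, G} are all mutually reachable — one SCC of size 3.
{F, H} are all mutually reachable — one SCC of size 2.
{C, D} are all mutually reachable — one SCC of size 2.
{E} is an SCC by itself.
That gives 4 strongly connected components.

4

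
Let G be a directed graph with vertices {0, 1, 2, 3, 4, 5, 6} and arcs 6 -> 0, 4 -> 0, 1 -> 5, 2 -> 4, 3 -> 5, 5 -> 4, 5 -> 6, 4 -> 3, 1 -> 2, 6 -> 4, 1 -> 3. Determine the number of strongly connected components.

{3, 4, 5, 6} are all mutually reachable — one SCC of size 4.
{2} is an SCC by itself.
{0} is an SCC by itself.
{1} is an SCC by itself.
That gives 4 strongly connected components.

4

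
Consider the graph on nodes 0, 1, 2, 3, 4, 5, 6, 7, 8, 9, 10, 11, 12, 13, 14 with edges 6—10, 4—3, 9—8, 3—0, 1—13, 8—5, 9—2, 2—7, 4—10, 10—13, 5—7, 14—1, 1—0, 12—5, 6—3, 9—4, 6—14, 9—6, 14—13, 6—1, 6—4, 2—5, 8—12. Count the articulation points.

Removing 9 increases the component count from 2 to 3, so 9 is a cut vertex.
By contrast removing 5 leaves 2 components; it is not a cut vertex. No other vertex is a cut vertex either.

1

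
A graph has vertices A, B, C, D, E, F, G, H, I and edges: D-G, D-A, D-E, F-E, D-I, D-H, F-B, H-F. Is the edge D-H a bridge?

After removing D-H, the path D-E-F-H still connects them, so the edge is not a bridge.

No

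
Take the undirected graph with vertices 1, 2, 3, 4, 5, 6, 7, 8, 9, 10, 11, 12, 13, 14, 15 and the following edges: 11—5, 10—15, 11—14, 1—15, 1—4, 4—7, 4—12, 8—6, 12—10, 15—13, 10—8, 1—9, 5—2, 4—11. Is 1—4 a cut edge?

No

After removing 1—4, the path 1-15-10-12-4 still connects them, so the edge is not a bridge.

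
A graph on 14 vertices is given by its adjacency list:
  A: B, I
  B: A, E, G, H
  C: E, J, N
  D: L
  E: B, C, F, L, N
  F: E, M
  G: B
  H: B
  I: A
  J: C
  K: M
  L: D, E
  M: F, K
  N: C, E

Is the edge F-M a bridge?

Yes

Removing F-M leaves no path between F and M: the component count goes from 1 to 2. So it is a bridge.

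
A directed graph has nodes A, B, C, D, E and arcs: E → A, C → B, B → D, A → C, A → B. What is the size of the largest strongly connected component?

{E} is an SCC by itself.
{C} is an SCC by itself.
{D} is an SCC by itself.
{A} is an SCC by itself.
{B} is an SCC by itself.
The largest has 1 vertex.

1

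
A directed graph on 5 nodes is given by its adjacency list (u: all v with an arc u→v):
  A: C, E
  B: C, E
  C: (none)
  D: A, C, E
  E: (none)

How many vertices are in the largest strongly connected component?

1

{D} is an SCC by itself.
{E} is an SCC by itself.
{B} is an SCC by itself.
{A} is an SCC by itself.
{C} is an SCC by itself.
The largest has 1 vertex.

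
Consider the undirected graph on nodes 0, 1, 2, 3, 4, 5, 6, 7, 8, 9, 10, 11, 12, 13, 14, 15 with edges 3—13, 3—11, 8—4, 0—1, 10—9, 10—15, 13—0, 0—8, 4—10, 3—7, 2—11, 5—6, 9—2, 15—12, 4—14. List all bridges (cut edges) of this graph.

The edges on the cycle 3-13-0-8-4-10-9-2-11-3 are not bridges since each lies on that cycle.
But removing 3—7 disconnects 3 from 7; removing 14—4 disconnects 14 from 4; removing 0—1 disconnects 0 from 1; removing 15—12 disconnects 15 from 12 — these are bridges.
In total 6 edges are bridges.

0-1, 10-15, 12-15, 14-4, 3-7, 5-6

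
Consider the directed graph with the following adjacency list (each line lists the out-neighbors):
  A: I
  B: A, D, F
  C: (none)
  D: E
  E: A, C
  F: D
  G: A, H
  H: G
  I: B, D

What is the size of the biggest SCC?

6

{A, B, D, E, F, I} are all mutually reachable — one SCC of size 6.
{G, H} are all mutually reachable — one SCC of size 2.
{C} is an SCC by itself.
The largest has 6 vertices.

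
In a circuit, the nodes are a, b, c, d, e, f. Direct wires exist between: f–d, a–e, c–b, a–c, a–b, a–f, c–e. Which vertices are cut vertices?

a, f

Removing a increases the component count from 1 to 2, so a is a cut vertex.
Removing f increases the component count from 1 to 2, so f is a cut vertex.
By contrast removing b leaves 1 component; it is not a cut vertex. No other vertex is a cut vertex either.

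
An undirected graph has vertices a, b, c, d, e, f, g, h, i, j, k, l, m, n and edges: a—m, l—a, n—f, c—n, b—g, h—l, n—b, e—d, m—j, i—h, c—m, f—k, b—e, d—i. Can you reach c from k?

Yes

From k we can reach a, b, c, d, e, f, g, h, i, j, k, l, m, n, which includes c.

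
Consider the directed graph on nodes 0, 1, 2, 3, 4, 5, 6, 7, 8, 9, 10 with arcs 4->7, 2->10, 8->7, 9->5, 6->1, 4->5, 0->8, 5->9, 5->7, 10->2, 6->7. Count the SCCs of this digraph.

{2, 10} are all mutually reachable — one SCC of size 2.
{5, 9} are all mutually reachable — one SCC of size 2.
{6} is an SCC by itself.
{7} is an SCC by itself.
{8} is an SCC by itself.
(and 4 more singleton SCCs)
That gives 9 strongly connected components.

9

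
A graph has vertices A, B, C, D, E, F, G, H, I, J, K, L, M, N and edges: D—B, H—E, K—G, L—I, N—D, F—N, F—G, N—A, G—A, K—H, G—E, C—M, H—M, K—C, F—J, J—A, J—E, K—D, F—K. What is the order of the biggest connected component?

12

Starting from I we can reach I, L. That is one component of size 2.
Starting from A we can reach A, B, C, D, E, F, G, H, J, K, M, N. That is one component of size 12.
The largest has 12 vertices.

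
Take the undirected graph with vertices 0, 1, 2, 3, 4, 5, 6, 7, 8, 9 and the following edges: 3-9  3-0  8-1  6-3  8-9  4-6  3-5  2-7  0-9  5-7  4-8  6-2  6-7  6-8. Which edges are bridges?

The edges on the cycle 6-3-5-7-2-6 are not bridges since each lies on that cycle.
But removing 1-8 disconnects 1 from 8 — this is a bridge.

1-8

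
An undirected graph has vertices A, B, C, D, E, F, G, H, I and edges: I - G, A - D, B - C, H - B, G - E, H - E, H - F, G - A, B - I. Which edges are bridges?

A-D, A-G, B-C, F-H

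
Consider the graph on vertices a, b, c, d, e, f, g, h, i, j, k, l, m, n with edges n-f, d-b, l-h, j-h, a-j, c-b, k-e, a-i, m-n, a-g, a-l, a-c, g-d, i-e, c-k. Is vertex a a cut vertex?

Deleting a raises the number of components from 2 to 3, so a is a cut vertex.

Yes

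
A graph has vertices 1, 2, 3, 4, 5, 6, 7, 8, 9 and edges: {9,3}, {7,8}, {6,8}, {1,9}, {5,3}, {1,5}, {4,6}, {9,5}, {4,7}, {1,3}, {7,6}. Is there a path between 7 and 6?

Yes

From 7 we can reach 4, 6, 7, 8, which includes 6.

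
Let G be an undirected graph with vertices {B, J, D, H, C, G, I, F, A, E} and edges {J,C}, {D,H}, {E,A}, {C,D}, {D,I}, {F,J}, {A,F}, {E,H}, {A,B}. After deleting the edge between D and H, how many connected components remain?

2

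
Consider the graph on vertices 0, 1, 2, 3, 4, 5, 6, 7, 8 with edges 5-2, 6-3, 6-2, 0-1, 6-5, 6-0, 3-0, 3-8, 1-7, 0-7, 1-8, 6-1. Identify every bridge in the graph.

none

The edges on the cycle 6-5-2-6 are not bridges since each lies on that cycle.
Every edge lies on some cycle, so there are no bridges.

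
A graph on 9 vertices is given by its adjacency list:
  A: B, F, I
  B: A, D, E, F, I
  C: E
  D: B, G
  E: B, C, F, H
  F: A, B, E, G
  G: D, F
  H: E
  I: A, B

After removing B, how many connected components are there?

With B gone, the remaining components are: {A, C, D, E, F, G, H, I}.
That is 1 component.

1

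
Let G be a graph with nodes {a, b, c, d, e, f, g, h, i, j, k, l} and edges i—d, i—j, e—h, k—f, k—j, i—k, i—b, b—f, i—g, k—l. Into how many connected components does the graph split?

4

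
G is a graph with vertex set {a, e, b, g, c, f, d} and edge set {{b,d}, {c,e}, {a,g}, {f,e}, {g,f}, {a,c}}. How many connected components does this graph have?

2

Starting from b we can reach b, d. That is one component of size 2.
Starting from a we can reach a, c, e, f, g. That is one component of size 5.
Total: 2 components.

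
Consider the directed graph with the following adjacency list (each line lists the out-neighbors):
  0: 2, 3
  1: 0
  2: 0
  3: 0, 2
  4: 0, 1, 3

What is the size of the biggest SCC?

{0, 2, 3} are all mutually reachable — one SCC of size 3.
{4} is an SCC by itself.
{1} is an SCC by itself.
The largest has 3 vertices.

3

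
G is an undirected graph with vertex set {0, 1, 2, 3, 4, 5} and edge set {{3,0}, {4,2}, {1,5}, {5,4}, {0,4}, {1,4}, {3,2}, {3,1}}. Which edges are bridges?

The edges on the cycle 1-5-4-1 are not bridges since each lies on that cycle.
Every edge lies on some cycle, so there are no bridges.

none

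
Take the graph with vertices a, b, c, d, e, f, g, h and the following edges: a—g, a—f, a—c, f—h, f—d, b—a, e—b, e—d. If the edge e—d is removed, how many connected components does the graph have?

1

e and d are still connected via e-b-a-f-d, so the component count stays at 1.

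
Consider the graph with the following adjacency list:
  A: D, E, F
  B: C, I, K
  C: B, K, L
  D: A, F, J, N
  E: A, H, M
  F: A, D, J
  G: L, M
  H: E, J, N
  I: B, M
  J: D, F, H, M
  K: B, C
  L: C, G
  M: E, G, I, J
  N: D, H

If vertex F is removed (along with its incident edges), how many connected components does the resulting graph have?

With F gone, the remaining components are: {A, B, C, D, E, G, H, I, J, K, L, M, N}.
That is 1 component.

1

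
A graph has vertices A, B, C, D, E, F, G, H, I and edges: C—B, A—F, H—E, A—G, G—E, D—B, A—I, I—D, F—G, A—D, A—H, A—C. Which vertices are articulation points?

Removing A increases the component count from 1 to 2, so A is a cut vertex.
By contrast removing E leaves 1 component; it is not a cut vertex. No other vertex is a cut vertex either.

A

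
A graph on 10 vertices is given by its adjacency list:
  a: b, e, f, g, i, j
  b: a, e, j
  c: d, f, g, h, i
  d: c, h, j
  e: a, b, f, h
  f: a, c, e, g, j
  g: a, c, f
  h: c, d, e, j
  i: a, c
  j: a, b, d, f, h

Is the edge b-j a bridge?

After removing b-j, the path b-a-j still connects them, so the edge is not a bridge.

No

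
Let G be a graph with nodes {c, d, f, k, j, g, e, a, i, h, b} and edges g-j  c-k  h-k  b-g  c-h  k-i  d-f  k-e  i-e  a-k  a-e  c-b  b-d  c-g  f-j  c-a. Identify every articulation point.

Removing c increases the component count from 1 to 2, so c is a cut vertex.
By contrast removing g leaves 1 component; it is not a cut vertex. No other vertex is a cut vertex either.

c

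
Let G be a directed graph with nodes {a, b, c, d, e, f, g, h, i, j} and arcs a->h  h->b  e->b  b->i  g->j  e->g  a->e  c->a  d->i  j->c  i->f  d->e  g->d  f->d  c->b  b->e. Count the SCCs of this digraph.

{a, b, c, d, e, f, g, h, i, j} are all mutually reachable — one SCC of size 10.
That gives 1 strongly connected component.

1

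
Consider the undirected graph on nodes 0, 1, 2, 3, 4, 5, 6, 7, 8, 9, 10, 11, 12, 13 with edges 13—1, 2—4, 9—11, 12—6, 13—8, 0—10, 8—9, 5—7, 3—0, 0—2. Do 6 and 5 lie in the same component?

No

The component containing 6 is {6, 12}, and 5 is not in it.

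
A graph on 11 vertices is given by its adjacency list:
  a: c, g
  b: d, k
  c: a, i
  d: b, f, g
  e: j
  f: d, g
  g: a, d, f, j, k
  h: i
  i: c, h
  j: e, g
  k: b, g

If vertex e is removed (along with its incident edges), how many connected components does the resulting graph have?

With e gone, the remaining components are: {a, b, c, d, f, g, h, i, j, k}.
That is 1 component.

1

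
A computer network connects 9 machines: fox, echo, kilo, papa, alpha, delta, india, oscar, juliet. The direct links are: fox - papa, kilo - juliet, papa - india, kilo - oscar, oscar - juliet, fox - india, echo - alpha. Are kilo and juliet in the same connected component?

From kilo we can reach kilo, oscar, juliet, which includes juliet.

Yes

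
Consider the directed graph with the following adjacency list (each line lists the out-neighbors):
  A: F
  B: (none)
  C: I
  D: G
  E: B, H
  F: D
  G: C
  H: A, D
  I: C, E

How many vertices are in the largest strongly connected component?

8

{A, C, D, E, F, G, H, I} are all mutually reachable — one SCC of size 8.
{B} is an SCC by itself.
The largest has 8 vertices.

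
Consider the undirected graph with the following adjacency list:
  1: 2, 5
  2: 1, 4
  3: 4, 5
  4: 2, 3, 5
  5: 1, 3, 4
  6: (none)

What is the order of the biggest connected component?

5

6 is isolated — a component by itself.
Starting from 1 we can reach 1, 2, 3, 4, 5. That is one component of size 5.
The largest has 5 vertices.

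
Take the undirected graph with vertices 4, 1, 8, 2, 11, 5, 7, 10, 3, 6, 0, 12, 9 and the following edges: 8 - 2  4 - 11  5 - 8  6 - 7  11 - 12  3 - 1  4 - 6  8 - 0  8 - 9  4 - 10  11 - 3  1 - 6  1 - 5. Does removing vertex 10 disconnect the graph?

No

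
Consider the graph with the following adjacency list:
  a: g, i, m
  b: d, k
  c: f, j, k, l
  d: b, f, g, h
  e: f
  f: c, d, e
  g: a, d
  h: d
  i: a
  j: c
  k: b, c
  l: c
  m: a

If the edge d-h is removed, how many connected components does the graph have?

Before removal there is 1 component.
d-h is a bridge — removing it separates d's side from h's side.
After removal: 2 components.

2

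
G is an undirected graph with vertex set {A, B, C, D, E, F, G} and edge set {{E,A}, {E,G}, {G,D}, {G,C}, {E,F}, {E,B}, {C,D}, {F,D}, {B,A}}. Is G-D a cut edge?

No

After removing G-D, the path G-C-D still connects them, so the edge is not a bridge.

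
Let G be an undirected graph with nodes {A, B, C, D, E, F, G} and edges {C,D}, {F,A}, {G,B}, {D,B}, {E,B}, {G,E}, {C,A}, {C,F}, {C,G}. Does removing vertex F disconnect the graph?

No

Deleting F leaves 1 component (was 1) (its neighbors A, C remain connected to each other), so F is not a cut vertex.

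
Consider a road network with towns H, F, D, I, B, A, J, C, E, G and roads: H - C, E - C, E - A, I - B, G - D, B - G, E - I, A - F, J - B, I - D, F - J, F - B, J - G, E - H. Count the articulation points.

Removing E increases the component count from 1 to 2, so E is a cut vertex.
By contrast removing D leaves 1 component; it is not a cut vertex. No other vertex is a cut vertex either.

1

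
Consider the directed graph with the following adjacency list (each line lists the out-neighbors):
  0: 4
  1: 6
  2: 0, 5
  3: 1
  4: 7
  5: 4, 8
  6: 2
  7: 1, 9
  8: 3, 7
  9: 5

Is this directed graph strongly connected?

From 6 we can reach every vertex (0, 1, 2, 3, 4, 5, 6, 7, 8, 9), and every vertex can reach 6 (0, 1, 2, 3, 4, 5, 6, 7, 8, 9). So the whole graph is one strongly connected component.

Yes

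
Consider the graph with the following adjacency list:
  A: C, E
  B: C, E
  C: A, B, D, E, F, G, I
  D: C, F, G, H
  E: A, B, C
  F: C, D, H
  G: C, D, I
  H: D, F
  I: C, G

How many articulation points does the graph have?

1

Removing C increases the component count from 1 to 2, so C is a cut vertex.
By contrast removing E leaves 1 component; it is not a cut vertex. No other vertex is a cut vertex either.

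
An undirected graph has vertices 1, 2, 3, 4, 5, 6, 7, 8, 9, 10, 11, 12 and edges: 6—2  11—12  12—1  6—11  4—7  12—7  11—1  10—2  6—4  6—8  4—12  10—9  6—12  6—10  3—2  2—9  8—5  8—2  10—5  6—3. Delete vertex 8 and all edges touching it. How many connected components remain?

1

With 8 gone, the remaining components are: {1, 2, 3, 4, 5, 6, 7, 9, 10, 11, 12}.
That is 1 component.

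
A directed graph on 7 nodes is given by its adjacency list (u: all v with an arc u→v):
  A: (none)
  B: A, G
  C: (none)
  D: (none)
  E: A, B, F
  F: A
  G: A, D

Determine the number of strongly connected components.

{A} is an SCC by itself.
{C} is an SCC by itself.
{F} is an SCC by itself.
{E} is an SCC by itself.
{D} is an SCC by itself.
(and 2 more singleton SCCs)
That gives 7 strongly connected components.

7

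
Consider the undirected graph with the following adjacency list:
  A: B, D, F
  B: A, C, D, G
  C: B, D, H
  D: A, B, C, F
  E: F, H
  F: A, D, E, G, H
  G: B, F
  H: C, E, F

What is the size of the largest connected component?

8

Starting from A we can reach A, B, C, D, E, F, G, H. That is one component of size 8.
The largest has 8 vertices.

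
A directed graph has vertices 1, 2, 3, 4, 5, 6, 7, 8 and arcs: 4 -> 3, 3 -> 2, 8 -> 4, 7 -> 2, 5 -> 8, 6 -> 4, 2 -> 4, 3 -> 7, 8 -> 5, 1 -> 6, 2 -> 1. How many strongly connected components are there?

2

{1, 2, 3, 4, 6, 7} are all mutually reachable — one SCC of size 6.
{5, 8} are all mutually reachable — one SCC of size 2.
That gives 2 strongly connected components.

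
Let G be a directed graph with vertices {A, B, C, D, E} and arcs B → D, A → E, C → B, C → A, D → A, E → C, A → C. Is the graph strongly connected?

From C we can reach every vertex (A, B, C, D, E), and every vertex can reach C (A, B, C, D, E). So the whole graph is one strongly connected component.

Yes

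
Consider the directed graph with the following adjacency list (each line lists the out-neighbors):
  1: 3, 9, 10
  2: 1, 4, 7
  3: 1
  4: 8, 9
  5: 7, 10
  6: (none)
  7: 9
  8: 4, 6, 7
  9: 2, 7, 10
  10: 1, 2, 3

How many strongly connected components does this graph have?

{1, 2, 3, 4, 7, 8, 9, 10} are all mutually reachable — one SCC of size 8.
{5} is an SCC by itself.
{6} is an SCC by itself.
That gives 3 strongly connected components.

3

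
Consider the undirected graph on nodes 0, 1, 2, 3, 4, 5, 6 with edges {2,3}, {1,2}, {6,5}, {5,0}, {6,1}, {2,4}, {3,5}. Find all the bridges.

0-5, 2-4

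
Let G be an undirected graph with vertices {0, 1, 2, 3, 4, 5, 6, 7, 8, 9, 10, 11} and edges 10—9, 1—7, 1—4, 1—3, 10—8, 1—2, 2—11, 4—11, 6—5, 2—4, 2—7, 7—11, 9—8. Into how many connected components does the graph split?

0 is isolated — a component by itself.
Starting from 5 we can reach 5, 6. That is one component of size 2.
Starting from 8 we can reach 8, 9, 10. That is one component of size 3.
Starting from 1 we can reach 1, 2, 3, 4, 7, 11. That is one component of size 6.
Total: 4 components.

4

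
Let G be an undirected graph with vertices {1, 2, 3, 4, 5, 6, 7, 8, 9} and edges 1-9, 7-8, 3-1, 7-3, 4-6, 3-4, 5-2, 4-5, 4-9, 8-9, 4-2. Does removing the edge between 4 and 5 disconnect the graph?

No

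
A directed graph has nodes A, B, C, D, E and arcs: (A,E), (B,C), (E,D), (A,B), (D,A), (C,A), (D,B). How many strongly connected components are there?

{A, B, C, D, E} are all mutually reachable — one SCC of size 5.
That gives 1 strongly connected component.

1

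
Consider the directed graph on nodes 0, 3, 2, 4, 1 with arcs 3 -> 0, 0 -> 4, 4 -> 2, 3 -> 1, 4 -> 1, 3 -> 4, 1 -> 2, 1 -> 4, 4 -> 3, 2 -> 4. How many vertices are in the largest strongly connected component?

5

{0, 1, 2, 3, 4} are all mutually reachable — one SCC of size 5.
The largest has 5 vertices.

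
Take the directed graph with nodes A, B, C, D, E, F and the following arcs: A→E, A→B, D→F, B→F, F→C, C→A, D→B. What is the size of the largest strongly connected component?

4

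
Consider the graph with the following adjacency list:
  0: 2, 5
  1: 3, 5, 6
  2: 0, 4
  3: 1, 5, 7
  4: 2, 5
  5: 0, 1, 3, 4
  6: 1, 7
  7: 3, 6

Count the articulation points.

Removing 5 increases the component count from 1 to 2, so 5 is a cut vertex.
By contrast removing 2 leaves 1 component; it is not a cut vertex. No other vertex is a cut vertex either.

1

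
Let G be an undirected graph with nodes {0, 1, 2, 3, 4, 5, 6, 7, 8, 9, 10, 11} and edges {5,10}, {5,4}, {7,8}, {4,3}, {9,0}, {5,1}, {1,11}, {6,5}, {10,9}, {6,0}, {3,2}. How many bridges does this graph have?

The edges on the cycle 6-5-10-9-0-6 are not bridges since each lies on that cycle.
But removing 1–11 disconnects 1 from 11; removing 1–5 disconnects 1 from 5; removing 5–4 disconnects 5 from 4; removing 7–8 disconnects 7 from 8 — these are bridges.
In total 6 edges are bridges.

6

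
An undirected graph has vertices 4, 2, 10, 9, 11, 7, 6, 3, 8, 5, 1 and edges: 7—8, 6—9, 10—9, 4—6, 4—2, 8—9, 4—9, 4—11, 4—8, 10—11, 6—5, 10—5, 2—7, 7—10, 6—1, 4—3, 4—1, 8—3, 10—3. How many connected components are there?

Starting from 1 we can reach 1, 2, 3, 4, 5, 6, 7, 8, 9, 10, 11. That is one component of size 11.
Total: 1 component.

1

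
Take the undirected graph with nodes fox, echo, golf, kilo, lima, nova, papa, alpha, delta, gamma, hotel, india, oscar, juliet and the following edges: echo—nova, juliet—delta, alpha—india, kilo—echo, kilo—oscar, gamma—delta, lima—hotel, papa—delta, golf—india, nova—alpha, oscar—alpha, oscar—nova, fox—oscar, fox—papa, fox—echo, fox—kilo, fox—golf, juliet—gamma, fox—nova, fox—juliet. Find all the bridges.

The edges on the cycle fox-kilo-echo-fox are not bridges since each lies on that cycle.
But removing lima—hotel disconnects lima from hotel — this is a bridge.

hotel-lima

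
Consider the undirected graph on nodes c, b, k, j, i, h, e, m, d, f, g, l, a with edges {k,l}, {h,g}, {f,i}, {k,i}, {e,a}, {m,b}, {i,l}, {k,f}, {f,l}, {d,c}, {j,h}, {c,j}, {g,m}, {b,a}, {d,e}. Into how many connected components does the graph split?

Starting from f we can reach f, i, k, l. That is one component of size 4.
Starting from a we can reach a, b, c, d, e, g, h, j, m. That is one component of size 9.
Total: 2 components.

2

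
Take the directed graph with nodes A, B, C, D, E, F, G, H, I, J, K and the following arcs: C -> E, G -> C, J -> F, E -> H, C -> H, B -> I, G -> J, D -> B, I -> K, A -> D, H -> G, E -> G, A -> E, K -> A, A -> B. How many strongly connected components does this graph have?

4

{A, B, D, I, K} are all mutually reachable — one SCC of size 5.
{C, E, G, H} are all mutually reachable — one SCC of size 4.
{F} is an SCC by itself.
{J} is an SCC by itself.
That gives 4 strongly connected components.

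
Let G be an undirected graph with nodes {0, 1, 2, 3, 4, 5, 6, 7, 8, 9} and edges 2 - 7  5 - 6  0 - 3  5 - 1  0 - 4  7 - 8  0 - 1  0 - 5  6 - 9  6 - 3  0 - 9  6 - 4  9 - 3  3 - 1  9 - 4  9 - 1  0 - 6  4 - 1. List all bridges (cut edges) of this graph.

The edges on the cycle 0-5-6-0 are not bridges since each lies on that cycle.
But removing 7 - 8 disconnects 7 from 8; removing 7 - 2 disconnects 7 from 2 — these are bridges.

2-7, 7-8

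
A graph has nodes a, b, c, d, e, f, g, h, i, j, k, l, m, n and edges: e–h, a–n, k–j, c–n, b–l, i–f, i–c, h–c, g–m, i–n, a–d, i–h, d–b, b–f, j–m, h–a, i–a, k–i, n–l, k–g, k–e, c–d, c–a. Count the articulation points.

1

Removing k increases the component count from 1 to 2, so k is a cut vertex.
By contrast removing d leaves 1 component; it is not a cut vertex. No other vertex is a cut vertex either.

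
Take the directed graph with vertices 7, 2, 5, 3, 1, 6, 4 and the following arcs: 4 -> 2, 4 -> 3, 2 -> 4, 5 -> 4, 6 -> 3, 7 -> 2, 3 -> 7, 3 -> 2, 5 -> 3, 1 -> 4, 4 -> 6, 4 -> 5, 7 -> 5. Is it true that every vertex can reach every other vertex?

No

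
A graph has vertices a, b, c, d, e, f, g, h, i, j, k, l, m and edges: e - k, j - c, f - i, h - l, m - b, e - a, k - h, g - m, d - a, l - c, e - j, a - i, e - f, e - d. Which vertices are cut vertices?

e, m

Removing e increases the component count from 2 to 3, so e is a cut vertex.
Removing m increases the component count from 2 to 3, so m is a cut vertex.
By contrast removing g leaves 2 components; it is not a cut vertex. No other vertex is a cut vertex either.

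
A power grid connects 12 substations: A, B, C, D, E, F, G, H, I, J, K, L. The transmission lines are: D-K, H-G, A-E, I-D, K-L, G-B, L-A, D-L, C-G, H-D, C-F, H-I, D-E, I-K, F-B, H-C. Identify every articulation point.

Removing H increases the component count from 2 to 3, so H is a cut vertex.
By contrast removing B leaves 2 components; it is not a cut vertex. No other vertex is a cut vertex either.

H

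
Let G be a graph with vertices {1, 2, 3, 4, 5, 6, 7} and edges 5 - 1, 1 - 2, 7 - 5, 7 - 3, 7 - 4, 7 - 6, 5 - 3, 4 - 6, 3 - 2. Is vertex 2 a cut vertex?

Deleting 2 leaves 1 component (was 1) (its neighbors 1, 3 remain connected to each other), so 2 is not a cut vertex.

No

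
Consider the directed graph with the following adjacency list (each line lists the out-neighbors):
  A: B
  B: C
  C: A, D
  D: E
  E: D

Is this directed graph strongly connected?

No

There is no directed path from E to C, so the graph is not strongly connected.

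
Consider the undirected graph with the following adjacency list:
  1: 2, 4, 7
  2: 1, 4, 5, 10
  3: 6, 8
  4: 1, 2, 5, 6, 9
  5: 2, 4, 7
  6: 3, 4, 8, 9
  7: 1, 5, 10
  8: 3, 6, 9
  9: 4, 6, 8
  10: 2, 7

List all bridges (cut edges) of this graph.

none

The edges on the cycle 6-3-8-6 are not bridges since each lies on that cycle.
Every edge lies on some cycle, so there are no bridges.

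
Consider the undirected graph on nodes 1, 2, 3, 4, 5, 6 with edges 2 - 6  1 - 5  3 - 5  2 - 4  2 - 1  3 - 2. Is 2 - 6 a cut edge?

Removing 2 - 6 leaves no path between 2 and 6: the component count goes from 1 to 2. So it is a bridge.

Yes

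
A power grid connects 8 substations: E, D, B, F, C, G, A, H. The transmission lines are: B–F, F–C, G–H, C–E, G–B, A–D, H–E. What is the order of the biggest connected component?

6

Starting from A we can reach A, D. That is one component of size 2.
Starting from B we can reach B, C, E, F, G, H. That is one component of size 6.
The largest has 6 vertices.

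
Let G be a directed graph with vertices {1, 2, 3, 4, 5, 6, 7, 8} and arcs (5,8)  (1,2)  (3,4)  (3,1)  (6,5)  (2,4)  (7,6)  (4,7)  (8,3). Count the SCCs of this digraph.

1

{1, 2, 3, 4, 5, 6, 7, 8} are all mutually reachable — one SCC of size 8.
That gives 1 strongly connected component.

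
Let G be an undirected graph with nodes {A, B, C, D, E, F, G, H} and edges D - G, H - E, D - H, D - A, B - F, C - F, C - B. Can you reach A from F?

The component containing F is {B, C, F}, and A is not in it.

No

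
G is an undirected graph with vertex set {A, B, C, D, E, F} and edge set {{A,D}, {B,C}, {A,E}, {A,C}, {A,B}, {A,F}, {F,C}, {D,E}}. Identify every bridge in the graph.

none

The edges on the cycle A-D-E-A are not bridges since each lies on that cycle.
Every edge lies on some cycle, so there are no bridges.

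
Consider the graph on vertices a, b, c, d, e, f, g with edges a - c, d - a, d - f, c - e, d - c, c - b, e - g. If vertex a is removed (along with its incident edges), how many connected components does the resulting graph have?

With a gone, the remaining components are: {b, c, d, e, f, g}.
That is 1 component.

1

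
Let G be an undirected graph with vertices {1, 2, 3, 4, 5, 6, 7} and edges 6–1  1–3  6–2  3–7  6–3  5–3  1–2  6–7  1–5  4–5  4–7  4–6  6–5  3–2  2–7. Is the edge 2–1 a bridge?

No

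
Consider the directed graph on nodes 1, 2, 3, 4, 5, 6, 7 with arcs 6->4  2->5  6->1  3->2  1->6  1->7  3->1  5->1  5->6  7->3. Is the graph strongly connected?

No

There is no directed path from 4 to 3, so the graph is not strongly connected.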